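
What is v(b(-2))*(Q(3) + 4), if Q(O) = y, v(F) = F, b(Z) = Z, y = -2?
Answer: -4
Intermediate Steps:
Q(O) = -2
v(b(-2))*(Q(3) + 4) = -2*(-2 + 4) = -2*2 = -4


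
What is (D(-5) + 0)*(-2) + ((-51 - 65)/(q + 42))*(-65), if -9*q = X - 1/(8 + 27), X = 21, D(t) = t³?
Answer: 1374775/3124 ≈ 440.07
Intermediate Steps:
q = -734/315 (q = -(21 - 1/(8 + 27))/9 = -(21 - 1/35)/9 = -⅑*734/35 = -734/315 ≈ -2.3302)
(D(-5) + 0)*(-2) + ((-51 - 65)/(q + 42))*(-65) = ((-5)³ + 0)*(-2) + ((-51 - 65)/(-734/315 + 42))*(-65) = (-125 + 0)*(-2) - 116/12496/315*(-65) = -125*(-2) - 116*315/12496*(-65) = 250 - 9135/3124*(-65) = 250 + 593775/3124 = 1374775/3124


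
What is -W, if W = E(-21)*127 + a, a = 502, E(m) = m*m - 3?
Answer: -56128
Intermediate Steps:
E(m) = -3 + m² (E(m) = m² - 3 = -3 + m²)
W = 56128 (W = (-3 + (-21)²)*127 + 502 = (-3 + 441)*127 + 502 = 438*127 + 502 = 55626 + 502 = 56128)
-W = -1*56128 = -56128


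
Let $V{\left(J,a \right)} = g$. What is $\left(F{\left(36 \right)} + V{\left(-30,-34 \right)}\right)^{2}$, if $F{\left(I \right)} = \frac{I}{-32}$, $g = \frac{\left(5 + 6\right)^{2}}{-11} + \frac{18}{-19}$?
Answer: $\frac{3948169}{23104} \approx 170.89$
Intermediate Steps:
$g = - \frac{227}{19}$ ($g = 11^{2} \left(- \frac{1}{11}\right) + 18 \left(- \frac{1}{19}\right) = 121 \left(- \frac{1}{11}\right) - \frac{18}{19} = -11 - \frac{18}{19} = - \frac{227}{19} \approx -11.947$)
$V{\left(J,a \right)} = - \frac{227}{19}$
$F{\left(I \right)} = - \frac{I}{32}$ ($F{\left(I \right)} = I \left(- \frac{1}{32}\right) = - \frac{I}{32}$)
$\left(F{\left(36 \right)} + V{\left(-30,-34 \right)}\right)^{2} = \left(\left(- \frac{1}{32}\right) 36 - \frac{227}{19}\right)^{2} = \left(- \frac{9}{8} - \frac{227}{19}\right)^{2} = \left(- \frac{1987}{152}\right)^{2} = \frac{3948169}{23104}$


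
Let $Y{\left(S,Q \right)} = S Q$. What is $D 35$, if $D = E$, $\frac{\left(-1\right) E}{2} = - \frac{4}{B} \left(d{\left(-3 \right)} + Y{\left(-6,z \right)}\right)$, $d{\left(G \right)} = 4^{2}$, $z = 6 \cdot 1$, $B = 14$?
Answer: $-400$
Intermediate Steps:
$z = 6$
$Y{\left(S,Q \right)} = Q S$
$d{\left(G \right)} = 16$
$E = - \frac{80}{7}$ ($E = - 2 - \frac{4}{14} \left(16 + 6 \left(-6\right)\right) = - 2 \left(-4\right) \frac{1}{14} \left(16 - 36\right) = - 2 \left(\left(- \frac{2}{7}\right) \left(-20\right)\right) = \left(-2\right) \frac{40}{7} = - \frac{80}{7} \approx -11.429$)
$D = - \frac{80}{7} \approx -11.429$
$D 35 = \left(- \frac{80}{7}\right) 35 = -400$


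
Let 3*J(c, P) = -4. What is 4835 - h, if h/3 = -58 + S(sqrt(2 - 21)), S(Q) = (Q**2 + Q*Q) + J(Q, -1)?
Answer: 5127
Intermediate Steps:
J(c, P) = -4/3 (J(c, P) = (1/3)*(-4) = -4/3)
S(Q) = -4/3 + 2*Q**2 (S(Q) = (Q**2 + Q*Q) - 4/3 = (Q**2 + Q**2) - 4/3 = 2*Q**2 - 4/3 = -4/3 + 2*Q**2)
h = -292 (h = 3*(-58 + (-4/3 + 2*(sqrt(2 - 21))**2)) = 3*(-58 + (-4/3 + 2*(sqrt(-19))**2)) = 3*(-58 + (-4/3 + 2*(I*sqrt(19))**2)) = 3*(-58 + (-4/3 + 2*(-19))) = 3*(-58 + (-4/3 - 38)) = 3*(-58 - 118/3) = 3*(-292/3) = -292)
4835 - h = 4835 - 1*(-292) = 4835 + 292 = 5127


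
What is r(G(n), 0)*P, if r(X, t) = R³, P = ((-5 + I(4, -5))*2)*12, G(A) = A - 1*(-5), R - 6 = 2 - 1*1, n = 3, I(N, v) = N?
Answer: -8232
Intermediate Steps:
R = 7 (R = 6 + (2 - 1*1) = 6 + (2 - 1) = 6 + 1 = 7)
G(A) = 5 + A (G(A) = A + 5 = 5 + A)
P = -24 (P = ((-5 + 4)*2)*12 = -1*2*12 = -2*12 = -24)
r(X, t) = 343 (r(X, t) = 7³ = 343)
r(G(n), 0)*P = 343*(-24) = -8232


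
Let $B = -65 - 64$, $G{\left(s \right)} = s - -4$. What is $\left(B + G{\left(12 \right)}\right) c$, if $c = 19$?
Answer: $-2147$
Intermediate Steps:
$G{\left(s \right)} = 4 + s$ ($G{\left(s \right)} = s + 4 = 4 + s$)
$B = -129$ ($B = -65 - 64 = -129$)
$\left(B + G{\left(12 \right)}\right) c = \left(-129 + \left(4 + 12\right)\right) 19 = \left(-129 + 16\right) 19 = \left(-113\right) 19 = -2147$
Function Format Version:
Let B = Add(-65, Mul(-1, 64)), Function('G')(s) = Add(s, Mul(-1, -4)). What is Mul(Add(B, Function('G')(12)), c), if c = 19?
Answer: -2147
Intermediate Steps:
Function('G')(s) = Add(4, s) (Function('G')(s) = Add(s, 4) = Add(4, s))
B = -129 (B = Add(-65, -64) = -129)
Mul(Add(B, Function('G')(12)), c) = Mul(Add(-129, Add(4, 12)), 19) = Mul(Add(-129, 16), 19) = Mul(-113, 19) = -2147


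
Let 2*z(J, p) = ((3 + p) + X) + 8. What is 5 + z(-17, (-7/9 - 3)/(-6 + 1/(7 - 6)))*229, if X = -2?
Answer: 100981/90 ≈ 1122.0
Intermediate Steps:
z(J, p) = 9/2 + p/2 (z(J, p) = (((3 + p) - 2) + 8)/2 = ((1 + p) + 8)/2 = (9 + p)/2 = 9/2 + p/2)
5 + z(-17, (-7/9 - 3)/(-6 + 1/(7 - 6)))*229 = 5 + (9/2 + ((-7/9 - 3)/(-6 + 1/(7 - 6)))/2)*229 = 5 + (9/2 + ((-7*⅑ - 3)/(-6 + 1/1))/2)*229 = 5 + (9/2 + ((-7/9 - 3)/(-6 + 1))/2)*229 = 5 + (9/2 + (-34/9/(-5))/2)*229 = 5 + (9/2 + (-34/9*(-⅕))/2)*229 = 5 + (9/2 + (½)*(34/45))*229 = 5 + (9/2 + 17/45)*229 = 5 + (439/90)*229 = 5 + 100531/90 = 100981/90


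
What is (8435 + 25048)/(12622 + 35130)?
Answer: 33483/47752 ≈ 0.70119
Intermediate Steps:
(8435 + 25048)/(12622 + 35130) = 33483/47752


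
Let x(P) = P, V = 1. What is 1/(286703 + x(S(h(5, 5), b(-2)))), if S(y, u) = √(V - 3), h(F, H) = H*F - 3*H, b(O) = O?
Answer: 286703/82198610211 - I*√2/82198610211 ≈ 3.4879e-6 - 1.7205e-11*I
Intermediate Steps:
h(F, H) = -3*H + F*H (h(F, H) = F*H - 3*H = -3*H + F*H)
S(y, u) = I*√2 (S(y, u) = √(1 - 3) = √(-2) = I*√2)
1/(286703 + x(S(h(5, 5), b(-2)))) = 1/(286703 + I*√2)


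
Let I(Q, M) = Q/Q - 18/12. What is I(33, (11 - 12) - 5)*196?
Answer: -98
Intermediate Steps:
I(Q, M) = -½ (I(Q, M) = 1 - 18*1/12 = 1 - 3/2 = -½)
I(33, (11 - 12) - 5)*196 = -½*196 = -98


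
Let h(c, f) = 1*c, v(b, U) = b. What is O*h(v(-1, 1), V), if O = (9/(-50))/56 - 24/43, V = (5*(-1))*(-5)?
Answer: 67587/120400 ≈ 0.56135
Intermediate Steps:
V = 25 (V = -5*(-5) = 25)
h(c, f) = c
O = -67587/120400 (O = (9*(-1/50))*(1/56) - 24*1/43 = -9/50*1/56 - 24/43 = -9/2800 - 24/43 = -67587/120400 ≈ -0.56135)
O*h(v(-1, 1), V) = -67587/120400*(-1) = 67587/120400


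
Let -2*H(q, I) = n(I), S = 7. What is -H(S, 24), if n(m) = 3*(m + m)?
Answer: 72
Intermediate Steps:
n(m) = 6*m (n(m) = 3*(2*m) = 6*m)
H(q, I) = -3*I
-H(S, 24) = -(-3)*24 = -1*(-72) = 72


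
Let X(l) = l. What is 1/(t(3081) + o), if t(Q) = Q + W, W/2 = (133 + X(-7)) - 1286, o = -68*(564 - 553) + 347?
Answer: 1/360 ≈ 0.0027778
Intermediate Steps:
o = -401 (o = -68*11 + 347 = -748 + 347 = -401)
W = -2320 (W = 2*((133 - 7) - 1286) = 2*(126 - 1286) = 2*(-1160) = -2320)
t(Q) = -2320 + Q (t(Q) = Q - 2320 = -2320 + Q)
1/(t(3081) + o) = 1/((-2320 + 3081) - 401) = 1/(761 - 401) = 1/360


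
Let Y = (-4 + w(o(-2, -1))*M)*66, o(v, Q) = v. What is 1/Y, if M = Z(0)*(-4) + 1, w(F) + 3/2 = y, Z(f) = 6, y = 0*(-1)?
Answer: 1/2013 ≈ 0.00049677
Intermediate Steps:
y = 0
w(F) = -3/2 (w(F) = -3/2 + 0 = -3/2)
M = -23 (M = 6*(-4) + 1 = -24 + 1 = -23)
Y = 2013 (Y = (-4 - 3/2*(-23))*66 = (-4 + 69/2)*66 = (61/2)*66 = 2013)
1/Y = 1/2013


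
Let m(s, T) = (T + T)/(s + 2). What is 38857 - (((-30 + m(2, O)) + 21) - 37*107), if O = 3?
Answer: 85647/2 ≈ 42824.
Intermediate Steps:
m(s, T) = 2*T/(2 + s) (m(s, T) = (2*T)/(2 + s) = 2*T/(2 + s))
38857 - (((-30 + m(2, O)) + 21) - 37*107) = 38857 - (((-30 + 2*3/(2 + 2)) + 21) - 37*107) = 38857 - (((-30 + 2*3/4) + 21) - 3959) = 38857 - (((-30 + 2*3*(¼)) + 21) - 3959) = 38857 - (((-30 + 3/2) + 21) - 3959) = 38857 - ((-57/2 + 21) - 3959) = 38857 - (-15/2 - 3959) = 38857 - 1*(-7933/2) = 38857 + 7933/2 = 85647/2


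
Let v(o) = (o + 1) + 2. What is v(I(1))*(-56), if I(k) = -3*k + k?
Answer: -56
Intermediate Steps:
I(k) = -2*k
v(o) = 3 + o (v(o) = (1 + o) + 2 = 3 + o)
v(I(1))*(-56) = (3 - 2*1)*(-56) = (3 - 2)*(-56) = 1*(-56) = -56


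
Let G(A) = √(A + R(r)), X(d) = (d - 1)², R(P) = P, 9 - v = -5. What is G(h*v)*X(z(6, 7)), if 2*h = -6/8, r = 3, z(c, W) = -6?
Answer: 147*I/2 ≈ 73.5*I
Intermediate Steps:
v = 14 (v = 9 - 1*(-5) = 9 + 5 = 14)
h = -3/8 (h = (-6/8)/2 = (-6*⅛)/2 = (½)*(-¾) = -3/8 ≈ -0.37500)
X(d) = (-1 + d)²
G(A) = √(3 + A) (G(A) = √(A + 3) = √(3 + A))
G(h*v)*X(z(6, 7)) = √(3 - 3/8*14)*(-1 - 6)² = √(3 - 21/4)*(-7)² = √(-9/4)*49 = (3*I/2)*49 = 147*I/2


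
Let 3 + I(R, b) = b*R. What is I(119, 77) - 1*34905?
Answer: -25745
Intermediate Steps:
I(R, b) = -3 + R*b (I(R, b) = -3 + b*R = -3 + R*b)
I(119, 77) - 1*34905 = (-3 + 119*77) - 1*34905 = (-3 + 9163) - 34905 = 9160 - 34905 = -25745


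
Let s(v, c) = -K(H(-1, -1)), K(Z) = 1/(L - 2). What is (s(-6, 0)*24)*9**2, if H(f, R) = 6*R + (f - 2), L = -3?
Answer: 1944/5 ≈ 388.80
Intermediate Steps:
H(f, R) = -2 + f + 6*R (H(f, R) = 6*R + (-2 + f) = -2 + f + 6*R)
K(Z) = -1/5 (K(Z) = 1/(-3 - 2) = 1/(-5) = -1/5)
s(v, c) = 1/5 (s(v, c) = -1*(-1/5) = 1/5)
(s(-6, 0)*24)*9**2 = ((1/5)*24)*9**2 = (24/5)*81 = 1944/5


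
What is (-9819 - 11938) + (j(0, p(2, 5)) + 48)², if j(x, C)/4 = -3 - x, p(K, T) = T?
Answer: -20461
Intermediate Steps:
j(x, C) = -12 - 4*x (j(x, C) = 4*(-3 - x) = -12 - 4*x)
(-9819 - 11938) + (j(0, p(2, 5)) + 48)² = (-9819 - 11938) + ((-12 - 4*0) + 48)² = -21757 + ((-12 + 0) + 48)² = -21757 + (-12 + 48)² = -21757 + 36² = -21757 + 1296 = -20461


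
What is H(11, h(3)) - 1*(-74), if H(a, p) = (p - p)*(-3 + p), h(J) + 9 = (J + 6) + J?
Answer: 74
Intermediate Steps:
h(J) = -3 + 2*J (h(J) = -9 + ((J + 6) + J) = -9 + ((6 + J) + J) = -9 + (6 + 2*J) = -3 + 2*J)
H(a, p) = 0 (H(a, p) = 0*(-3 + p) = 0)
H(11, h(3)) - 1*(-74) = 0 - 1*(-74) = 0 + 74 = 74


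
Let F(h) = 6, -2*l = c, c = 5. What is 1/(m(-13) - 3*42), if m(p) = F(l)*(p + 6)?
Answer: -1/168 ≈ -0.0059524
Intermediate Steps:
l = -5/2 (l = -1/2*5 = -5/2 ≈ -2.5000)
m(p) = 36 + 6*p (m(p) = 6*(p + 6) = 6*(6 + p) = 36 + 6*p)
1/(m(-13) - 3*42) = 1/((36 + 6*(-13)) - 3*42) = 1/((36 - 78) - 126) = 1/(-42 - 126) = 1/(-168) = -1/168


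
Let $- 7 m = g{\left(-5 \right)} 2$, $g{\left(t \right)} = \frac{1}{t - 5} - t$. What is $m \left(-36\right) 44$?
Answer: $\frac{11088}{5} \approx 2217.6$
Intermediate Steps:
$g{\left(t \right)} = \frac{1}{-5 + t} - t$
$m = - \frac{7}{5}$ ($m = - \frac{\frac{1 - \left(-5\right)^{2} + 5 \left(-5\right)}{-5 - 5} \cdot 2}{7} = - \frac{\frac{1 - 25 - 25}{-10} \cdot 2}{7} = - \frac{- \frac{1 - 25 - 25}{10} \cdot 2}{7} = - \frac{\left(- \frac{1}{10}\right) \left(-49\right) 2}{7} = - \frac{\frac{49}{10} \cdot 2}{7} = \left(- \frac{1}{7}\right) \frac{49}{5} = - \frac{7}{5} \approx -1.4$)
$m \left(-36\right) 44 = \left(- \frac{7}{5}\right) \left(-36\right) 44 = \frac{252}{5} \cdot 44 = \frac{11088}{5}$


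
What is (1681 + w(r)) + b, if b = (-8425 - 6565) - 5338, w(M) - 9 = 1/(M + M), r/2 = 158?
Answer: -11779215/632 ≈ -18638.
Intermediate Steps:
r = 316 (r = 2*158 = 316)
w(M) = 9 + 1/(2*M) (w(M) = 9 + 1/(M + M) = 9 + 1/(2*M))
b = -20328 (b = -14990 - 5338 = -20328)
(1681 + w(r)) + b = (1681 + (9 + (½)/316)) - 20328 = (1681 + (9 + (½)*(1/316))) - 20328 = (1681 + (9 + 1/632)) - 20328 = (1681 + 5689/632) - 20328 = 1068081/632 - 20328 = -11779215/632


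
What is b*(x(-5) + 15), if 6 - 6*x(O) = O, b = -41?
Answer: -4141/6 ≈ -690.17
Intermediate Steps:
x(O) = 1 - O/6
b*(x(-5) + 15) = -41*((1 - ⅙*(-5)) + 15) = -41*((1 + ⅚) + 15) = -41*(11/6 + 15) = -41*101/6 = -4141/6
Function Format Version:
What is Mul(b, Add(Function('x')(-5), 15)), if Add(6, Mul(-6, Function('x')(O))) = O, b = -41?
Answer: Rational(-4141, 6) ≈ -690.17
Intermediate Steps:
Function('x')(O) = Add(1, Mul(Rational(-1, 6), O))
Mul(b, Add(Function('x')(-5), 15)) = Mul(-41, Add(Add(1, Mul(Rational(-1, 6), -5)), 15)) = Mul(-41, Add(Add(1, Rational(5, 6)), 15)) = Mul(-41, Add(Rational(11, 6), 15)) = Mul(-41, Rational(101, 6)) = Rational(-4141, 6)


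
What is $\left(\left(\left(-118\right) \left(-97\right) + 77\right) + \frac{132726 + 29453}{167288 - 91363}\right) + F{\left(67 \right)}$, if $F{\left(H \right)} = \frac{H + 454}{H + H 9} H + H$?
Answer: $\frac{1768177243}{151850} \approx 11644.0$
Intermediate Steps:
$F{\left(H \right)} = \frac{227}{5} + \frac{11 H}{10}$ ($F{\left(H \right)} = \frac{454 + H}{H + 9 H} H + H = \frac{454 + H}{10 H} H + H = \left(\frac{227}{5} + \frac{H}{10}\right) + H = \frac{227}{5} + \frac{11 H}{10}$)
$\left(\left(\left(-118\right) \left(-97\right) + 77\right) + \frac{132726 + 29453}{167288 - 91363}\right) + F{\left(67 \right)} = \left(\left(\left(-118\right) \left(-97\right) + 77\right) + \frac{132726 + 29453}{167288 - 91363}\right) + \left(\frac{227}{5} + \frac{11}{10} \cdot 67\right) = \left(\left(11446 + 77\right) + \frac{162179}{75925}\right) + \left(\frac{227}{5} + \frac{737}{10}\right) = \left(11523 + 162179 \cdot \frac{1}{75925}\right) + \frac{1191}{10} = \left(11523 + \frac{162179}{75925}\right) + \frac{1191}{10} = \frac{875045954}{75925} + \frac{1191}{10} = \frac{1768177243}{151850}$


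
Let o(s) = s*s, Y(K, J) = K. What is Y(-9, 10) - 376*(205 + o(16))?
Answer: -173345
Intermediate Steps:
o(s) = s²
Y(-9, 10) - 376*(205 + o(16)) = -9 - 376*(205 + 16²) = -9 - 376*(205 + 256) = -9 - 376*461 = -9 - 173336 = -173345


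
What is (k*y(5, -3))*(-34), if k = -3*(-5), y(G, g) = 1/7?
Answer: -510/7 ≈ -72.857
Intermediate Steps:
y(G, g) = ⅐
k = 15
(k*y(5, -3))*(-34) = (15*(⅐))*(-34) = (15/7)*(-34) = -510/7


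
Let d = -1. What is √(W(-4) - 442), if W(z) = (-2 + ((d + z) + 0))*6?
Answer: 22*I ≈ 22.0*I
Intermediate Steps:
W(z) = -18 + 6*z (W(z) = (-2 + ((-1 + z) + 0))*6 = (-2 + (-1 + z))*6 = (-3 + z)*6 = -18 + 6*z)
√(W(-4) - 442) = √((-18 + 6*(-4)) - 442) = √((-18 - 24) - 442) = √(-42 - 442) = √(-484) = 22*I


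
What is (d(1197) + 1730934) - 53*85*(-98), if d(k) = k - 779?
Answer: 2172842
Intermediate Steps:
d(k) = -779 + k
(d(1197) + 1730934) - 53*85*(-98) = ((-779 + 1197) + 1730934) - 53*85*(-98) = (418 + 1730934) - 4505*(-98) = 1731352 + 441490 = 2172842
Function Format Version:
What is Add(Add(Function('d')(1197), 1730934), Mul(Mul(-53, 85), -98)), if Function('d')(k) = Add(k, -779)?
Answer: 2172842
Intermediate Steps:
Function('d')(k) = Add(-779, k)
Add(Add(Function('d')(1197), 1730934), Mul(Mul(-53, 85), -98)) = Add(Add(Add(-779, 1197), 1730934), Mul(Mul(-53, 85), -98)) = Add(Add(418, 1730934), Mul(-4505, -98)) = Add(1731352, 441490) = 2172842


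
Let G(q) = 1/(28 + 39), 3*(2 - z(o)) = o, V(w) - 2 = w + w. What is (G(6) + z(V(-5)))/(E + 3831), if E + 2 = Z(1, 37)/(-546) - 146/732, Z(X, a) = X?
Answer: 5223491/4271985995 ≈ 0.0012227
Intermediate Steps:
V(w) = 2 + 2*w (V(w) = 2 + (w + w) = 2 + 2*w)
z(o) = 2 - o/3
G(q) = 1/67
E = -36658/16653 (E = -2 + (1/(-546) - 146/732) = -2 + (1*(-1/546) - 146*1/732) = -2 + (-1/546 - 73/366) = -2 - 3352/16653 = -36658/16653 ≈ -2.2013)
(G(6) + z(V(-5)))/(E + 3831) = (1/67 + (2 - (2 + 2*(-5))/3))/(-36658/16653 + 3831) = (1/67 + (2 - (2 - 10)/3))/(63760985/16653) = (1/67 + (2 - ⅓*(-8)))*(16653/63760985) = (1/67 + (2 + 8/3))*(16653/63760985) = (1/67 + 14/3)*(16653/63760985) = (941/201)*(16653/63760985) = 5223491/4271985995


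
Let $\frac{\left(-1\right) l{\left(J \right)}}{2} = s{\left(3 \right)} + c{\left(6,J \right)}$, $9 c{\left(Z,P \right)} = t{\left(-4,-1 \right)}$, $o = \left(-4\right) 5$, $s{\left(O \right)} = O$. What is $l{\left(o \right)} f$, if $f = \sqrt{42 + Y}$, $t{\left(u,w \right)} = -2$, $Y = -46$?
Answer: $- \frac{100 i}{9} \approx - 11.111 i$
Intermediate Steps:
$o = -20$
$c{\left(Z,P \right)} = - \frac{2}{9}$ ($c{\left(Z,P \right)} = \frac{1}{9} \left(-2\right) = - \frac{2}{9}$)
$l{\left(J \right)} = - \frac{50}{9}$ ($l{\left(J \right)} = - 2 \left(3 - \frac{2}{9}\right) = \left(-2\right) \frac{25}{9} = - \frac{50}{9}$)
$f = 2 i$ ($f = \sqrt{42 - 46} = \sqrt{-4} = 2 i \approx 2.0 i$)
$l{\left(o \right)} f = - \frac{50 \cdot 2 i}{9} = - \frac{100 i}{9}$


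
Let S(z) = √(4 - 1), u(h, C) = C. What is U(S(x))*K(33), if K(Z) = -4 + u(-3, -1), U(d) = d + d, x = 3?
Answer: -10*√3 ≈ -17.320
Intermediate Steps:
S(z) = √3
U(d) = 2*d
K(Z) = -5 (K(Z) = -4 - 1 = -5)
U(S(x))*K(33) = (2*√3)*(-5) = -10*√3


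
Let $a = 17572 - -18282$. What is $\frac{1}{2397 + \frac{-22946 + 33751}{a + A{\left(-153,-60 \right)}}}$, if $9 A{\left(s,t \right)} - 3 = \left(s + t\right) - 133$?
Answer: $\frac{322343}{772753416} \approx 0.00041714$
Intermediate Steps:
$a = 35854$ ($a = 17572 + 18282 = 35854$)
$A{\left(s,t \right)} = - \frac{130}{9} + \frac{s}{9} + \frac{t}{9}$ ($A{\left(s,t \right)} = \frac{1}{3} + \frac{\left(s + t\right) - 133}{9} = \frac{1}{3} + \frac{-133 + s + t}{9} = \frac{1}{3} + \left(- \frac{133}{9} + \frac{s}{9} + \frac{t}{9}\right) = - \frac{130}{9} + \frac{s}{9} + \frac{t}{9}$)
$\frac{1}{2397 + \frac{-22946 + 33751}{a + A{\left(-153,-60 \right)}}} = \frac{1}{2397 + \frac{-22946 + 33751}{35854 + \left(- \frac{130}{9} + \frac{1}{9} \left(-153\right) + \frac{1}{9} \left(-60\right)\right)}} = \frac{1}{2397 + \frac{10805}{35854 - \frac{343}{9}}} = \frac{1}{2397 + \frac{10805}{\frac{322343}{9}}} = \frac{1}{2397 + 10805 \cdot \frac{9}{322343}} = \frac{1}{2397 + \frac{97245}{322343}} = \frac{1}{\frac{772753416}{322343}} = \frac{322343}{772753416}$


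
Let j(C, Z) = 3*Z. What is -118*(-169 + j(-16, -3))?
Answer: 21004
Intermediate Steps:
-118*(-169 + j(-16, -3)) = -118*(-169 + 3*(-3)) = -118*(-169 - 9) = -118*(-178) = 21004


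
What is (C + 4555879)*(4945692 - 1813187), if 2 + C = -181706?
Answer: 13702112528355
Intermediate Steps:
C = -181708 (C = -2 - 181706 = -181708)
(C + 4555879)*(4945692 - 1813187) = (-181708 + 4555879)*(4945692 - 1813187) = 4374171*3132505 = 13702112528355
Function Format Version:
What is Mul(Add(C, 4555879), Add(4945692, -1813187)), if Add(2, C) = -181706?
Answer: 13702112528355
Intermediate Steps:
C = -181708 (C = Add(-2, -181706) = -181708)
Mul(Add(C, 4555879), Add(4945692, -1813187)) = Mul(Add(-181708, 4555879), Add(4945692, -1813187)) = Mul(4374171, 3132505) = 13702112528355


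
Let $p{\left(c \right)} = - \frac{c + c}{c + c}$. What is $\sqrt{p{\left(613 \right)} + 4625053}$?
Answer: $2 \sqrt{1156263} \approx 2150.6$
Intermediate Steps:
$p{\left(c \right)} = -1$ ($p{\left(c \right)} = - \frac{2 c}{2 c} = - 2 c \frac{1}{2 c} = \left(-1\right) 1 = -1$)
$\sqrt{p{\left(613 \right)} + 4625053} = \sqrt{-1 + 4625053} = \sqrt{4625052} = 2 \sqrt{1156263}$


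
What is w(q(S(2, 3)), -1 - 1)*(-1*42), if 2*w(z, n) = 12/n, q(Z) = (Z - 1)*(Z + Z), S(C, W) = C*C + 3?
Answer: 126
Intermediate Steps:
S(C, W) = 3 + C² (S(C, W) = C² + 3 = 3 + C²)
q(Z) = 2*Z*(-1 + Z) (q(Z) = (-1 + Z)*(2*Z) = 2*Z*(-1 + Z))
w(z, n) = 6/n (w(z, n) = (12/n)/2 = 6/n)
w(q(S(2, 3)), -1 - 1)*(-1*42) = (6/(-1 - 1))*(-1*42) = (6/(-2))*(-42) = (6*(-½))*(-42) = -3*(-42) = 126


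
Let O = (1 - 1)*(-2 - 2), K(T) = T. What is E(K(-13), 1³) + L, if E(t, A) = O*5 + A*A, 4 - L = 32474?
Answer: -32469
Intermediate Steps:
L = -32470 (L = 4 - 1*32474 = 4 - 32474 = -32470)
O = 0 (O = 0*(-4) = 0)
E(t, A) = A² (E(t, A) = 0*5 + A*A = 0 + A² = A²)
E(K(-13), 1³) + L = (1³)² - 32470 = 1² - 32470 = 1 - 32470 = -32469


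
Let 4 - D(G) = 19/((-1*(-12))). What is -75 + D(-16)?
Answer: -871/12 ≈ -72.583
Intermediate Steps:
D(G) = 29/12 (D(G) = 4 - 19/((-1*(-12))) = 4 - 19/12 = 29/12)
-75 + D(-16) = -75 + 29/12 = -871/12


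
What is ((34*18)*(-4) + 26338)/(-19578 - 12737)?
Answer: -4778/6463 ≈ -0.73929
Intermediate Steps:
((34*18)*(-4) + 26338)/(-19578 - 12737) = (612*(-4) + 26338)/(-32315) = (-2448 + 26338)*(-1/32315) = 23890*(-1/32315) = -4778/6463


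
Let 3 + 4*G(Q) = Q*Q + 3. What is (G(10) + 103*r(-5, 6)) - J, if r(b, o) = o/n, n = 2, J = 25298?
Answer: -24964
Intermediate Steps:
G(Q) = Q²/4 (G(Q) = -¾ + (Q*Q + 3)/4 = -¾ + (Q² + 3)/4 = -¾ + (3 + Q²)/4 = -¾ + (¾ + Q²/4) = Q²/4)
r(b, o) = o/2
(G(10) + 103*r(-5, 6)) - J = ((¼)*10² + 103*((½)*6)) - 1*25298 = ((¼)*100 + 103*3) - 25298 = (25 + 309) - 25298 = 334 - 25298 = -24964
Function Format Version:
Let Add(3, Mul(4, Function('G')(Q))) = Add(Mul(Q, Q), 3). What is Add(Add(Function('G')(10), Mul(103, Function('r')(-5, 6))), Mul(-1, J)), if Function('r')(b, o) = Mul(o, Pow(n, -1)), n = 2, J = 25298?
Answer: -24964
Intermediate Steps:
Function('G')(Q) = Mul(Rational(1, 4), Pow(Q, 2)) (Function('G')(Q) = Add(Rational(-3, 4), Mul(Rational(1, 4), Add(Mul(Q, Q), 3))) = Add(Rational(-3, 4), Mul(Rational(1, 4), Add(Pow(Q, 2), 3))) = Add(Rational(-3, 4), Mul(Rational(1, 4), Add(3, Pow(Q, 2)))) = Add(Rational(-3, 4), Add(Rational(3, 4), Mul(Rational(1, 4), Pow(Q, 2)))) = Mul(Rational(1, 4), Pow(Q, 2)))
Function('r')(b, o) = Mul(Rational(1, 2), o) (Function('r')(b, o) = Mul(o, Pow(2, -1)) = Mul(o, Rational(1, 2)) = Mul(Rational(1, 2), o))
Add(Add(Function('G')(10), Mul(103, Function('r')(-5, 6))), Mul(-1, J)) = Add(Add(Mul(Rational(1, 4), Pow(10, 2)), Mul(103, Mul(Rational(1, 2), 6))), Mul(-1, 25298)) = Add(Add(Mul(Rational(1, 4), 100), Mul(103, 3)), -25298) = Add(Add(25, 309), -25298) = Add(334, -25298) = -24964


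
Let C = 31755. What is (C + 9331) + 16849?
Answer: 57935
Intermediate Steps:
(C + 9331) + 16849 = (31755 + 9331) + 16849 = 41086 + 16849 = 57935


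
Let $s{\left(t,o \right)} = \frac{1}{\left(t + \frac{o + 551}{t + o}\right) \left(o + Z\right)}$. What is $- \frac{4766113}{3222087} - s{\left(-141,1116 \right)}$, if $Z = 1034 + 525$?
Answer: $- \frac{6296221426285}{4256510497152} \approx -1.4792$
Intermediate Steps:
$Z = 1559$
$s{\left(t,o \right)} = \frac{1}{\left(1559 + o\right) \left(t + \frac{551 + o}{o + t}\right)}$ ($s{\left(t,o \right)} = \frac{1}{\left(t + \frac{o + 551}{t + o}\right) \left(o + 1559\right)} = \frac{1}{\left(t + \frac{551 + o}{o + t}\right) \left(1559 + o\right)} = \frac{1}{\left(1559 + o\right) \left(t + \frac{551 + o}{o + t}\right)}$)
$- \frac{4766113}{3222087} - s{\left(-141,1116 \right)} = - \frac{4766113}{3222087} - \frac{1116 - 141}{859009 + 1116^{2} + 1559 \left(-141\right)^{2} + 2110 \cdot 1116 + 1116 \left(-141\right)^{2} - 141 \cdot 1116^{2} + 1559 \cdot 1116 \left(-141\right)} = \left(-4766113\right) \frac{1}{3222087} - \frac{1}{859009 + 1245456 + 1559 \cdot 19881 + 2354760 + 1116 \cdot 19881 - 175609296 - 245318004} \cdot 975 = - \frac{433283}{292917} - \frac{1}{859009 + 1245456 + 30994479 + 2354760 + 22187196 - 175609296 - 245318004} \cdot 975 = - \frac{433283}{292917} - \frac{1}{-363286400} \cdot 975 = - \frac{433283}{292917} - \left(- \frac{1}{363286400}\right) 975 = - \frac{433283}{292917} - - \frac{39}{14531456} = - \frac{433283}{292917} + \frac{39}{14531456} = - \frac{6296221426285}{4256510497152}$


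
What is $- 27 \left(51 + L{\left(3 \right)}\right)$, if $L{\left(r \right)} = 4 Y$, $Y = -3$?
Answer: $-1053$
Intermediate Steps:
$L{\left(r \right)} = -12$ ($L{\left(r \right)} = 4 \left(-3\right) = -12$)
$- 27 \left(51 + L{\left(3 \right)}\right) = - 27 \left(51 - 12\right) = \left(-27\right) 39 = -1053$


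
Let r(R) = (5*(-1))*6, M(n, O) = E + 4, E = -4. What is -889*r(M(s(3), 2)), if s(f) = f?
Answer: 26670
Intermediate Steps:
M(n, O) = 0 (M(n, O) = -4 + 4 = 0)
r(R) = -30 (r(R) = -5*6 = -30)
-889*r(M(s(3), 2)) = -889*(-30) = 26670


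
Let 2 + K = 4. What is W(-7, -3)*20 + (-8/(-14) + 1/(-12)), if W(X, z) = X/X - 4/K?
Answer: -1639/84 ≈ -19.512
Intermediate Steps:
K = 2 (K = -2 + 4 = 2)
W(X, z) = -1 (W(X, z) = X/X - 4/2 = 1 - 4*½ = 1 - 2 = -1)
W(-7, -3)*20 + (-8/(-14) + 1/(-12)) = -1*20 + (-8/(-14) + 1/(-12)) = -20 + (-8*(-1/14) + 1*(-1/12)) = -20 + (4/7 - 1/12) = -20 + 41/84 = -1639/84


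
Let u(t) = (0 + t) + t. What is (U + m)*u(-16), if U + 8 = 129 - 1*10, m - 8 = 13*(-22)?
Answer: 5344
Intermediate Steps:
u(t) = 2*t (u(t) = t + t = 2*t)
m = -278 (m = 8 + 13*(-22) = 8 - 286 = -278)
U = 111 (U = -8 + (129 - 1*10) = -8 + (129 - 10) = -8 + 119 = 111)
(U + m)*u(-16) = (111 - 278)*(2*(-16)) = -167*(-32) = 5344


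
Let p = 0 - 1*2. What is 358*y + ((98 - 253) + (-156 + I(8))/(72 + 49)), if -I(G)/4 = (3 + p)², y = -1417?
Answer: -61400521/121 ≈ -5.0744e+5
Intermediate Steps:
p = -2 (p = 0 - 2 = -2)
I(G) = -4 (I(G) = -4*(3 - 2)² = -4*1² = -4*1 = -4)
358*y + ((98 - 253) + (-156 + I(8))/(72 + 49)) = 358*(-1417) + ((98 - 253) + (-156 - 4)/(72 + 49)) = -507286 + (-155 - 160/121) = -507286 - 18915/121 = -61400521/121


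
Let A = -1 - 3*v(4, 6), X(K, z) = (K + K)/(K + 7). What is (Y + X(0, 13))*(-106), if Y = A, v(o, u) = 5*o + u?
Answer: 8374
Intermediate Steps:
X(K, z) = 2*K/(7 + K) (X(K, z) = (2*K)/(7 + K) = 2*K/(7 + K))
v(o, u) = u + 5*o
A = -79 (A = -1 - 3*(6 + 5*4) = -1 - 3*(6 + 20) = -1 - 3*26 = -1 - 78 = -79)
Y = -79
(Y + X(0, 13))*(-106) = (-79 + 2*0/(7 + 0))*(-106) = (-79 + 2*0/7)*(-106) = (-79 + 2*0*(1/7))*(-106) = (-79 + 0)*(-106) = -79*(-106) = 8374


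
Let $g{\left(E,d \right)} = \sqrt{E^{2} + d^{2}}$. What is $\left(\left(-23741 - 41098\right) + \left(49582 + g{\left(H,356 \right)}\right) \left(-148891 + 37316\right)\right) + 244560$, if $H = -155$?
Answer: $-5531931929 - 111575 \sqrt{150761} \approx -5.5753 \cdot 10^{9}$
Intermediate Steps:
$\left(\left(-23741 - 41098\right) + \left(49582 + g{\left(H,356 \right)}\right) \left(-148891 + 37316\right)\right) + 244560 = \left(\left(-23741 - 41098\right) + \left(49582 + \sqrt{\left(-155\right)^{2} + 356^{2}}\right) \left(-148891 + 37316\right)\right) + 244560 = \left(-64839 + \left(49582 + \sqrt{24025 + 126736}\right) \left(-111575\right)\right) + 244560 = \left(-64839 + \left(49582 + \sqrt{150761}\right) \left(-111575\right)\right) + 244560 = \left(-64839 - \left(5532111650 + 111575 \sqrt{150761}\right)\right) + 244560 = \left(-5532176489 - 111575 \sqrt{150761}\right) + 244560 = -5531931929 - 111575 \sqrt{150761}$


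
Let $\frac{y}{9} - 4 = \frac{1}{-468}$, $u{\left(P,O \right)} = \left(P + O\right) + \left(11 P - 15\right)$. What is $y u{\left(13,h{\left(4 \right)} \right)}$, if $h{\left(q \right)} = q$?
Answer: $\frac{271295}{52} \approx 5217.2$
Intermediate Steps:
$u{\left(P,O \right)} = -15 + O + 12 P$ ($u{\left(P,O \right)} = \left(O + P\right) + \left(-15 + 11 P\right) = -15 + O + 12 P$)
$y = \frac{1871}{52}$ ($y = 36 + \frac{9}{-468} = 36 + 9 \left(- \frac{1}{468}\right) = 36 - \frac{1}{52} = \frac{1871}{52} \approx 35.981$)
$y u{\left(13,h{\left(4 \right)} \right)} = \frac{1871 \left(-15 + 4 + 12 \cdot 13\right)}{52} = \frac{1871 \left(-15 + 4 + 156\right)}{52} = \frac{1871}{52} \cdot 145 = \frac{271295}{52}$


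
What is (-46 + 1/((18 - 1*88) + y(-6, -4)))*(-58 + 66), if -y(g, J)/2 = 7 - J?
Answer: -8466/23 ≈ -368.09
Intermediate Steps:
y(g, J) = -14 + 2*J (y(g, J) = -2*(7 - J) = -14 + 2*J)
(-46 + 1/((18 - 1*88) + y(-6, -4)))*(-58 + 66) = (-46 + 1/((18 - 1*88) + (-14 + 2*(-4))))*(-58 + 66) = (-46 + 1/((18 - 88) + (-14 - 8)))*8 = (-46 + 1/(-70 - 22))*8 = (-46 + 1/(-92))*8 = (-46 - 1/92)*8 = -4233/92*8 = -8466/23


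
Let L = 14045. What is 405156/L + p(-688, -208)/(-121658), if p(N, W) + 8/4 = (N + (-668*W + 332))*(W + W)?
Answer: 429510688049/854343305 ≈ 502.74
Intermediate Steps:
p(N, W) = -2 + 2*W*(332 + N - 668*W) (p(N, W) = -2 + (N + (-668*W + 332))*(W + W) = -2 + (N + (332 - 668*W))*(2*W) = -2 + (332 + N - 668*W)*(2*W) = -2 + 2*W*(332 + N - 668*W))
405156/L + p(-688, -208)/(-121658) = 405156/14045 + (-2 - 1336*(-208)² + 664*(-208) + 2*(-688)*(-208))/(-121658) = 405156*(1/14045) + (-2 - 1336*43264 - 138112 + 286208)*(-1/121658) = 405156/14045 + (-2 - 57800704 - 138112 + 286208)*(-1/121658) = 405156/14045 - 57652610*(-1/121658) = 405156/14045 + 28826305/60829 = 429510688049/854343305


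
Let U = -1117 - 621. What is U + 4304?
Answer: 2566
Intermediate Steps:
U = -1738
U + 4304 = -1738 + 4304 = 2566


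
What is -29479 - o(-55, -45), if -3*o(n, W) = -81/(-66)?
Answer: -648529/22 ≈ -29479.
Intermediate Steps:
o(n, W) = -9/22 (o(n, W) = -(-27)/(-66) = -(-27)*(-1)/66 = -1/3*27/22 = -9/22)
-29479 - o(-55, -45) = -29479 - 1*(-9/22) = -29479 + 9/22 = -648529/22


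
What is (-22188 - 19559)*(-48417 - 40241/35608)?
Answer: 71974866221419/35608 ≈ 2.0213e+9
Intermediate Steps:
(-22188 - 19559)*(-48417 - 40241/35608) = -41747*(-48417 - 40241*1/35608) = -41747*(-48417 - 40241/35608) = -41747*(-1724072777/35608) = 71974866221419/35608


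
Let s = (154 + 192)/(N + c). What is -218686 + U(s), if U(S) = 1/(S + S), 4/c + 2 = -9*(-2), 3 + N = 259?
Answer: -605321823/2768 ≈ -2.1869e+5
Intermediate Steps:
N = 256 (N = -3 + 259 = 256)
c = ¼ (c = 4/(-2 - 9*(-2)) = 4/(-2 + 18) = 4/16 = 4*(1/16) = ¼ ≈ 0.25000)
s = 1384/1025 (s = (154 + 192)/(256 + ¼) = 346/(1025/4) = 346*(4/1025) = 1384/1025 ≈ 1.3502)
U(S) = 1/(2*S)
-218686 + U(s) = -218686 + 1/(2*(1384/1025)) = -218686 + (½)*(1025/1384) = -218686 + 1025/2768 = -605321823/2768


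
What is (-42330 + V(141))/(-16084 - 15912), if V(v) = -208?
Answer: 21269/15998 ≈ 1.3295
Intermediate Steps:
(-42330 + V(141))/(-16084 - 15912) = (-42330 - 208)/(-16084 - 15912) = -42538/(-31996) = -42538*(-1/31996) = 21269/15998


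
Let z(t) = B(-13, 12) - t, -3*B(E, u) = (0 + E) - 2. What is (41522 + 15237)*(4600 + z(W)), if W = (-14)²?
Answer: 250250431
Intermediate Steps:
B(E, u) = ⅔ - E/3 (B(E, u) = -((0 + E) - 2)/3 = -(E - 2)/3 = -(-2 + E)/3 = ⅔ - E/3)
W = 196
z(t) = 5 - t (z(t) = (⅔ - ⅓*(-13)) - t = (⅔ + 13/3) - t = 5 - t)
(41522 + 15237)*(4600 + z(W)) = (41522 + 15237)*(4600 + (5 - 1*196)) = 56759*(4600 + (5 - 196)) = 56759*(4600 - 191) = 56759*4409 = 250250431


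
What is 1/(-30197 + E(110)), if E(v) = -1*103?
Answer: -1/30300 ≈ -3.3003e-5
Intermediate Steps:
E(v) = -103
1/(-30197 + E(110)) = 1/(-30197 - 103) = 1/(-30300) = -1/30300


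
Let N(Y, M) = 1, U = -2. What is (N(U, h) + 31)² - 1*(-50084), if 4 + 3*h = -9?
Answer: 51108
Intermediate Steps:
h = -13/3 (h = -4/3 + (⅓)*(-9) = -4/3 - 3 = -13/3 ≈ -4.3333)
(N(U, h) + 31)² - 1*(-50084) = (1 + 31)² - 1*(-50084) = 32² + 50084 = 1024 + 50084 = 51108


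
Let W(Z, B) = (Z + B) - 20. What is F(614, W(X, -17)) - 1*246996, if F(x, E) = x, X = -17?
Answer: -246382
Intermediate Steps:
W(Z, B) = -20 + B + Z (W(Z, B) = (B + Z) - 20 = -20 + B + Z)
F(614, W(X, -17)) - 1*246996 = 614 - 1*246996 = 614 - 246996 = -246382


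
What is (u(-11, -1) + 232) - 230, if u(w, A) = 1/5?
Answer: 11/5 ≈ 2.2000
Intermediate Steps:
u(w, A) = 1/5
(u(-11, -1) + 232) - 230 = (1/5 + 232) - 230 = 1161/5 - 230 = 11/5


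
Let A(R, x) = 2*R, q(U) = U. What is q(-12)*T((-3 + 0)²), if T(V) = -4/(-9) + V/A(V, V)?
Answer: -34/3 ≈ -11.333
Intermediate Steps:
T(V) = 17/18 (T(V) = -4/(-9) + V/((2*V)) = -4*(-⅑) + V*(1/(2*V)) = 4/9 + ½ = 17/18)
q(-12)*T((-3 + 0)²) = -12*17/18 = -34/3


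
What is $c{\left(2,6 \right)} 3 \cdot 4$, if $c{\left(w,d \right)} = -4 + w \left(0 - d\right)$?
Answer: $-192$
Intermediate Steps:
$c{\left(w,d \right)} = -4 - d w$ ($c{\left(w,d \right)} = -4 + w \left(- d\right) = -4 - d w$)
$c{\left(2,6 \right)} 3 \cdot 4 = \left(-4 - 6 \cdot 2\right) 3 \cdot 4 = \left(-4 - 12\right) 3 \cdot 4 = \left(-16\right) 3 \cdot 4 = \left(-48\right) 4 = -192$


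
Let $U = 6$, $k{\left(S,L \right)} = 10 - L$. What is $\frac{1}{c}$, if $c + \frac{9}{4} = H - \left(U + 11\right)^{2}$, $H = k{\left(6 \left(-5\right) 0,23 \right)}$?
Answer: $- \frac{4}{1217} \approx -0.0032868$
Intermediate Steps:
$H = -13$ ($H = 10 - 23 = -13$)
$c = - \frac{1217}{4}$ ($c = - \frac{9}{4} - \left(13 + \left(6 + 11\right)^{2}\right) = - \frac{9}{4} - 302 = - \frac{1217}{4} \approx -304.25$)
$\frac{1}{c} = \frac{1}{- \frac{1217}{4}} = - \frac{4}{1217}$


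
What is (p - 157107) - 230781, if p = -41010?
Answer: -428898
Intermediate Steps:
(p - 157107) - 230781 = (-41010 - 157107) - 230781 = -198117 - 230781 = -428898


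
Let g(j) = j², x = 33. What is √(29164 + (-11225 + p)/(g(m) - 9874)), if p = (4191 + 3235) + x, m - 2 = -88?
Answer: 7*√18647481/177 ≈ 170.78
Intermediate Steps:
m = -86 (m = 2 - 88 = -86)
p = 7459 (p = (4191 + 3235) + 33 = 7426 + 33 = 7459)
√(29164 + (-11225 + p)/(g(m) - 9874)) = √(29164 + (-11225 + 7459)/((-86)² - 9874)) = √(29164 - 3766/(7396 - 9874)) = √(29164 - 3766/(-2478)) = √(29164 - 3766*(-1/2478)) = √(29164 + 269/177) = √(5162297/177) = 7*√18647481/177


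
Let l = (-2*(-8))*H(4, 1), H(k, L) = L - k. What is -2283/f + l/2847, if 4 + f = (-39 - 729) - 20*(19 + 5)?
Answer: 2146535/1188148 ≈ 1.8066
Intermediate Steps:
l = -48 (l = (-2*(-8))*(1 - 1*4) = 16*(1 - 4) = 16*(-3) = -48)
f = -1252 (f = -4 + ((-39 - 729) - 20*(19 + 5)) = -4 + (-768 - 20*24) = -4 + (-768 - 480) = -4 - 1248 = -1252)
-2283/f + l/2847 = -2283/(-1252) - 48/2847 = -2283*(-1/1252) - 48*1/2847 = 2283/1252 - 16/949 = 2146535/1188148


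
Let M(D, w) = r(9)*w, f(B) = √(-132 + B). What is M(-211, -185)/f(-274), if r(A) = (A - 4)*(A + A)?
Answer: 8325*I*√406/203 ≈ 826.33*I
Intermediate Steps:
r(A) = 2*A*(-4 + A) (r(A) = (-4 + A)*(2*A) = 2*A*(-4 + A))
M(D, w) = 90*w (M(D, w) = (2*9*(-4 + 9))*w = (2*9*5)*w = 90*w)
M(-211, -185)/f(-274) = (90*(-185))/(√(-132 - 274)) = -16650*(-I*√406/406) = -(-8325)*I*√406/203 = 8325*I*√406/203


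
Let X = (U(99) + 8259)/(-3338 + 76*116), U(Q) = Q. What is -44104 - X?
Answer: -40268345/913 ≈ -44106.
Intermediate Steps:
X = 1393/913 (X = (99 + 8259)/(-3338 + 76*116) = 8358/(-3338 + 8816) = 8358/5478 = 8358*(1/5478) = 1393/913 ≈ 1.5257)
-44104 - X = -44104 - 1*1393/913 = -44104 - 1393/913 = -40268345/913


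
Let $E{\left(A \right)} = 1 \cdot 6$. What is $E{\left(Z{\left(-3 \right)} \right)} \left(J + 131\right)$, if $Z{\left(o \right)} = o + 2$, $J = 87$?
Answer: $1308$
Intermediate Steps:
$Z{\left(o \right)} = 2 + o$
$E{\left(A \right)} = 6$
$E{\left(Z{\left(-3 \right)} \right)} \left(J + 131\right) = 6 \left(87 + 131\right) = 6 \cdot 218 = 1308$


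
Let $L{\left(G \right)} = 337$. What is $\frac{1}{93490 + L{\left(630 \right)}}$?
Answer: $\frac{1}{93827} \approx 1.0658 \cdot 10^{-5}$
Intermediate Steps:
$\frac{1}{93490 + L{\left(630 \right)}} = \frac{1}{93490 + 337} = \frac{1}{93827}$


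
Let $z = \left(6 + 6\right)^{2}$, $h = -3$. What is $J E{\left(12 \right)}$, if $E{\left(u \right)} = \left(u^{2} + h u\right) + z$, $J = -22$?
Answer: $-5544$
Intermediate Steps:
$z = 144$ ($z = 12^{2} = 144$)
$E{\left(u \right)} = 144 + u^{2} - 3 u$ ($E{\left(u \right)} = \left(u^{2} - 3 u\right) + 144 = 144 + u^{2} - 3 u$)
$J E{\left(12 \right)} = - 22 \left(144 + 12^{2} - 36\right) = - 22 \left(144 + 144 - 36\right) = \left(-22\right) 252 = -5544$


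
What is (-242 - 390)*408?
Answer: -257856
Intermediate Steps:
(-242 - 390)*408 = -632*408 = -257856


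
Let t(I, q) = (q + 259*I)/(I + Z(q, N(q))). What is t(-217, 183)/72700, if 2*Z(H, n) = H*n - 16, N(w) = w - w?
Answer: 2801/817875 ≈ 0.0034247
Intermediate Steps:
N(w) = 0
Z(H, n) = -8 + H*n/2 (Z(H, n) = (H*n - 16)/2 = (-16 + H*n)/2 = -8 + H*n/2)
t(I, q) = (q + 259*I)/(-8 + I) (t(I, q) = (q + 259*I)/(I + (-8 + (1/2)*q*0)) = (q + 259*I)/(I + (-8 + 0)) = (q + 259*I)/(I - 8) = (q + 259*I)/(-8 + I))
t(-217, 183)/72700 = ((183 + 259*(-217))/(-8 - 217))/72700 = ((183 - 56203)/(-225))*(1/72700) = -1/225*(-56020)*(1/72700) = (11204/45)*(1/72700) = 2801/817875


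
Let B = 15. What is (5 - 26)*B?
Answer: -315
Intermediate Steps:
(5 - 26)*B = (5 - 26)*15 = -21*15 = -315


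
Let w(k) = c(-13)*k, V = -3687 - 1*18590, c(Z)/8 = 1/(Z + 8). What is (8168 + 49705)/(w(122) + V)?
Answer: -289365/112361 ≈ -2.5753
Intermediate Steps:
c(Z) = 8/(8 + Z) (c(Z) = 8/(Z + 8) = 8/(8 + Z))
V = -22277 (V = -3687 - 18590 = -22277)
w(k) = -8*k/5 (w(k) = (8/(8 - 13))*k = (8/(-5))*k = (8*(-1/5))*k = -8*k/5)
(8168 + 49705)/(w(122) + V) = (8168 + 49705)/(-8/5*122 - 22277) = 57873/(-976/5 - 22277) = 57873/(-112361/5) = 57873*(-5/112361) = -289365/112361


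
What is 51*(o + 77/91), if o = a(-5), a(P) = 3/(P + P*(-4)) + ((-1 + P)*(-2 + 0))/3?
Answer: 16728/65 ≈ 257.35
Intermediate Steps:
a(P) = ⅔ - 1/P - 2*P/3 (a(P) = 3/(P - 4*P) + ((-1 + P)*(-2))*(⅓) = 3/((-3*P)) + (2 - 2*P)*(⅓) = 3*(-1/(3*P)) + (⅔ - 2*P/3) = -1/P + (⅔ - 2*P/3) = ⅔ - 1/P - 2*P/3)
o = 21/5 (o = ⅔ - 1/(-5) - ⅔*(-5) = ⅔ - 1*(-⅕) + 10/3 = ⅔ + ⅕ + 10/3 = 21/5 ≈ 4.2000)
51*(o + 77/91) = 51*(21/5 + 77/91) = 51*(21/5 + 77*(1/91)) = 51*(21/5 + 11/13) = 51*(328/65) = 16728/65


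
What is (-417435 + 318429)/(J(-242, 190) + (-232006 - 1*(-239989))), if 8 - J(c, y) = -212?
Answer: -99006/8203 ≈ -12.069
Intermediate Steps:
J(c, y) = 220 (J(c, y) = 8 - 1*(-212) = 8 + 212 = 220)
(-417435 + 318429)/(J(-242, 190) + (-232006 - 1*(-239989))) = (-417435 + 318429)/(220 + (-232006 - 1*(-239989))) = -99006/(220 + (-232006 + 239989)) = -99006/(220 + 7983) = -99006/8203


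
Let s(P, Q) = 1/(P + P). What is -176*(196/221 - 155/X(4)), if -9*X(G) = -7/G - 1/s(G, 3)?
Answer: 5530624/221 ≈ 25025.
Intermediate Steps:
s(P, Q) = 1/(2*P)
X(G) = 2*G/9 + 7/(9*G) (X(G) = -(-7/G - 1/(1/(2*G)))/9 = -(-7/G - 2*G)/9 = 2*G/9 + 7/(9*G))
-176*(196/221 - 155/X(4)) = -176*(196/221 - 155*36/(7 + 2*4**2)) = -176*(196*(1/221) - 155*36/(7 + 2*16)) = -176*(196/221 - 155*36/(7 + 32)) = -176*(196/221 - 155/((1/9)*(1/4)*39)) = -176*(196/221 - 155/13/12) = -176*(196/221 - 155*12/13) = -176*(196/221 - 1860/13) = -176*(-31424/221) = 5530624/221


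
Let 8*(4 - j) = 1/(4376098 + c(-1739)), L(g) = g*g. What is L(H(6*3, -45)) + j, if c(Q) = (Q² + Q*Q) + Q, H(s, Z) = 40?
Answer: 133742816031/83380808 ≈ 1604.0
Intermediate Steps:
c(Q) = Q + 2*Q² (c(Q) = (Q² + Q²) + Q = 2*Q² + Q = Q + 2*Q²)
L(g) = g²
j = 333523231/83380808 (j = 4 - 1/(8*(4376098 - 1739*(1 + 2*(-1739)))) = 4 - 1/(8*(4376098 - 1739*(1 - 3478))) = 4 - 1/(8*(4376098 - 1739*(-3477))) = 4 - 1/(8*(4376098 + 6046503)) = 4 - ⅛/10422601 = 4 - ⅛*1/10422601 = 4 - 1/83380808 = 333523231/83380808 ≈ 4.0000)
L(H(6*3, -45)) + j = 40² + 333523231/83380808 = 1600 + 333523231/83380808 = 133742816031/83380808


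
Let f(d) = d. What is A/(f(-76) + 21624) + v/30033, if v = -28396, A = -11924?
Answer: -242497625/161787771 ≈ -1.4989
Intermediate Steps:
A/(f(-76) + 21624) + v/30033 = -11924/(-76 + 21624) - 28396/30033 = -11924/21548 - 28396*1/30033 = -11924*1/21548 - 28396/30033 = -2981/5387 - 28396/30033 = -242497625/161787771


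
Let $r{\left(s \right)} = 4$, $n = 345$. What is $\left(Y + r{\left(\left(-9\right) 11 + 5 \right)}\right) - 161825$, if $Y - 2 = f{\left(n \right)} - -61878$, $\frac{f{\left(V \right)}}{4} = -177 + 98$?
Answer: $-100257$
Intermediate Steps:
$f{\left(V \right)} = -316$ ($f{\left(V \right)} = 4 \left(-177 + 98\right) = 4 \left(-79\right) = -316$)
$Y = 61564$ ($Y = 2 - -61562 = 2 + \left(-316 + 61878\right) = 2 + 61562 = 61564$)
$\left(Y + r{\left(\left(-9\right) 11 + 5 \right)}\right) - 161825 = \left(61564 + 4\right) - 161825 = 61568 - 161825 = -100257$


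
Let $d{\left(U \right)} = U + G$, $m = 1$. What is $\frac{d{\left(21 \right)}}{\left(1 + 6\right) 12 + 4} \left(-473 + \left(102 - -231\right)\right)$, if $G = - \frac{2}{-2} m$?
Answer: $-35$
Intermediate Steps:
$G = 1$ ($G = - \frac{2}{-2} \cdot 1 = \left(-2\right) \left(- \frac{1}{2}\right) 1 = 1 \cdot 1 = 1$)
$d{\left(U \right)} = 1 + U$ ($d{\left(U \right)} = U + 1 = 1 + U$)
$\frac{d{\left(21 \right)}}{\left(1 + 6\right) 12 + 4} \left(-473 + \left(102 - -231\right)\right) = \frac{1 + 21}{\left(1 + 6\right) 12 + 4} \left(-473 + \left(102 - -231\right)\right) = \frac{22}{7 \cdot 12 + 4} \left(-473 + \left(102 + 231\right)\right) = \frac{22}{84 + 4} \left(-473 + 333\right) = \frac{22}{88} \left(-140\right) = 22 \cdot \frac{1}{88} \left(-140\right) = \frac{1}{4} \left(-140\right) = -35$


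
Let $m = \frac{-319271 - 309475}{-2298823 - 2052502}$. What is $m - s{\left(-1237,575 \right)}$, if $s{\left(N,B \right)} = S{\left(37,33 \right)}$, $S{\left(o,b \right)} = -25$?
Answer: $\frac{109411871}{4351325} \approx 25.145$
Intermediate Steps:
$s{\left(N,B \right)} = -25$
$m = \frac{628746}{4351325}$ ($m = - \frac{628746}{-4351325} = \left(-628746\right) \left(- \frac{1}{4351325}\right) = \frac{628746}{4351325} \approx 0.1445$)
$m - s{\left(-1237,575 \right)} = \frac{628746}{4351325} - -25 = \frac{628746}{4351325} + 25 = \frac{109411871}{4351325}$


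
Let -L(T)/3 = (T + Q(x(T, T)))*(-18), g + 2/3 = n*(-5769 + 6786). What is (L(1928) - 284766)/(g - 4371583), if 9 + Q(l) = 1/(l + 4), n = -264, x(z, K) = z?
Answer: 174981213/4482309230 ≈ 0.039038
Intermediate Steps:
Q(l) = -9 + 1/(4 + l) (Q(l) = -9 + 1/(l + 4) = -9 + 1/(4 + l))
g = -805466/3 (g = -2/3 - 264*(-5769 + 6786) = -2/3 - 264*1017 = -2/3 - 268488 = -805466/3 ≈ -2.6849e+5)
L(T) = 54*T + 54*(-35 - 9*T)/(4 + T) (L(T) = -3*(T + (-35 - 9*T)/(4 + T))*(-18) = -3*(-18*T - 18*(-35 - 9*T)/(4 + T)) = 54*T + 54*(-35 - 9*T)/(4 + T))
(L(1928) - 284766)/(g - 4371583) = (54*(-35 + 1928**2 - 5*1928)/(4 + 1928) - 284766)/(-805466/3 - 4371583) = (54*(-35 + 3717184 - 9640)/1932 - 284766)/(-13920215/3) = (54*(1/1932)*3707509 - 284766)*(-3/13920215) = (33367581/322 - 284766)*(-3/13920215) = -58327071/322*(-3/13920215) = 174981213/4482309230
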